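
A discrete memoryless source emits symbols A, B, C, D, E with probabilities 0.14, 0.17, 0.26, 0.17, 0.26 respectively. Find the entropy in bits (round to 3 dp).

H = −Σ pᵢ log₂ pᵢ.
−0.14·log₂(0.14) = 0.3971
−0.17·log₂(0.17) = 0.4346
−0.26·log₂(0.26) = 0.5053
−0.17·log₂(0.17) = 0.4346
−0.26·log₂(0.26) = 0.5053
Sum ≈ 2.2769 → 2.277 bits.

2.277 bits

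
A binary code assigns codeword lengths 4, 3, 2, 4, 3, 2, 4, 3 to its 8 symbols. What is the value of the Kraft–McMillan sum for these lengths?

With common denominator 2^4 = 16: Σ 2^(−ℓᵢ) = 1/16 + 2/16 + 4/16 + 1/16 + 2/16 + 4/16 + 1/16 + 2/16 = 17/16 = 1.0625.

1.0625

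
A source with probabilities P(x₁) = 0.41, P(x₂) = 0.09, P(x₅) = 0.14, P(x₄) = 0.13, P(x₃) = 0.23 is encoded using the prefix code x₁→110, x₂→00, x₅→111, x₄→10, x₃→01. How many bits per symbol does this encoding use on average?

L̄ = Σ pᵢ·ℓᵢ = 0.41·3 + 0.09·2 + 0.14·3 + 0.13·2 + 0.23·2 = 2.55 bits/symbol.

2.55 bits/symbol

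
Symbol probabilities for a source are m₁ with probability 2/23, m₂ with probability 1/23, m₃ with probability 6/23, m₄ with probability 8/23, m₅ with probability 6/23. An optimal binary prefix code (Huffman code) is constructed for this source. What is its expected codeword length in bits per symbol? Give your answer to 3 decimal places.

2.130 bits/symbol

Repeatedly combine the two least-probable nodes; the expected code length is the sum of the merged weights.
merge 1/23 + 2/23 → 3/23
merge 3/23 + 6/23 → 9/23
merge 6/23 + 8/23 → 14/23
merge 9/23 + 14/23 → 1
L = 3/23 + 9/23 + 14/23 + 1 = 49/23 ≈ 2.130 bits/symbol.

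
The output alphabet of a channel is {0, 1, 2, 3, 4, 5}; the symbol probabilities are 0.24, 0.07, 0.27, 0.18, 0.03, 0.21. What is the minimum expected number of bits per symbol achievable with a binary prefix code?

2.38 bits/symbol

Repeatedly combine the two least-probable nodes; the expected code length is the sum of the merged weights.
merge 3/100 + 7/100 → 1/10
merge 1/10 + 9/50 → 7/25
merge 21/100 + 6/25 → 9/20
merge 27/100 + 7/25 → 11/20
merge 9/20 + 11/20 → 1
L = 1/10 + 7/25 + 9/20 + 11/20 + 1 = 119/50 = 2.38 bits/symbol.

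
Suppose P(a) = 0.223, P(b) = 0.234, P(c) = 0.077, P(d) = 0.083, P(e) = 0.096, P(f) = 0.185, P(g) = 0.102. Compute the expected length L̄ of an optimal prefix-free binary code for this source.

2.703 bits/symbol

Repeatedly combine the two least-probable nodes; the expected code length is the sum of the merged weights.
merge 77/1000 + 83/1000 → 4/25
merge 12/125 + 51/500 → 99/500
merge 4/25 + 37/200 → 69/200
merge 99/500 + 223/1000 → 421/1000
merge 117/500 + 69/200 → 579/1000
merge 421/1000 + 579/1000 → 1
L = 4/25 + 99/500 + 69/200 + 421/1000 + 579/1000 + 1 = 2703/1000 = 2.703 bits/symbol.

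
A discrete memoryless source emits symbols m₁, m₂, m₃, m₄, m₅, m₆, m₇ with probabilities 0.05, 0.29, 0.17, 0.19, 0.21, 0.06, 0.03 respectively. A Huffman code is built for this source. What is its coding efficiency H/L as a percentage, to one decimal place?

Entropy H = −Σ p log₂ p ≈ 2.4919 bits.
Huffman merges: 3/100+1/20→2/25; 3/50+2/25→7/50; 7/50+17/100→31/100; 19/100+21/100→2/5; 29/100+31/100→3/5; 2/5+3/5→1. L = 253/100 ≈ 2.5300.
Efficiency = H/L = 2.4919/2.5300 = 98.5%.

98.5%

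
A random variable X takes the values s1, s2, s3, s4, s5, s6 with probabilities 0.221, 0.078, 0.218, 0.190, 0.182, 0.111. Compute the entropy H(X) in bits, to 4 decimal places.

H = −Σ pᵢ log₂ pᵢ.
−0.221·log₂(0.221) = 0.4813
−0.078·log₂(0.078) = 0.2871
−0.218·log₂(0.218) = 0.4791
−0.190·log₂(0.190) = 0.4552
−0.182·log₂(0.182) = 0.4474
−0.111·log₂(0.111) = 0.3520
Sum ≈ 2.5021 → 2.5021 bits.

2.5021 bits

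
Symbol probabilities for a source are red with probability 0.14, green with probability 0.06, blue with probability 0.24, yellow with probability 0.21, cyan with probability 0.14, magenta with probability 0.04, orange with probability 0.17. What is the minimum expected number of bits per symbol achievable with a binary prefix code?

Repeatedly combine the two least-probable nodes; the expected code length is the sum of the merged weights.
merge 1/25 + 3/50 → 1/10
merge 1/10 + 7/50 → 6/25
merge 7/50 + 17/100 → 31/100
merge 21/100 + 6/25 → 9/20
merge 6/25 + 31/100 → 11/20
merge 9/20 + 11/20 → 1
L = 1/10 + 6/25 + 31/100 + 9/20 + 11/20 + 1 = 53/20 = 2.65 bits/symbol.

2.65 bits/symbol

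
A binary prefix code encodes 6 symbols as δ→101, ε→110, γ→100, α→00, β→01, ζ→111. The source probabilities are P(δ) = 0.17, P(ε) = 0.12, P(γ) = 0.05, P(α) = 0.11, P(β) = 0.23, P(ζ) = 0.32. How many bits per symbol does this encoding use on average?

2.66 bits/symbol

L̄ = Σ pᵢ·ℓᵢ = 0.17·3 + 0.12·3 + 0.05·3 + 0.11·2 + 0.23·2 + 0.32·3 = 2.66 bits/symbol.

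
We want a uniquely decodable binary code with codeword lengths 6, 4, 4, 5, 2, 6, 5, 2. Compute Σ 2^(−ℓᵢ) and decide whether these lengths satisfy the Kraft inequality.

0.71875; yes

With common denominator 2^6 = 64: Σ 2^(−ℓᵢ) = 1/64 + 4/64 + 4/64 + 2/64 + 16/64 + 1/64 + 2/64 + 16/64 = 46/64 = 0.71875.
Kraft's inequality requires Σ ≤ 1; here Σ = 0.71875 ≤ 1, so such a prefix code exists.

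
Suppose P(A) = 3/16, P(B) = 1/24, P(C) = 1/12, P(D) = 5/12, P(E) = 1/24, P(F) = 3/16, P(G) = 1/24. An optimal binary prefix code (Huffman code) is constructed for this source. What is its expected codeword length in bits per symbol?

Repeatedly combine the two least-probable nodes; the expected code length is the sum of the merged weights.
merge 1/24 + 1/24 → 1/12
merge 1/24 + 1/12 → 1/8
merge 1/12 + 1/8 → 5/24
merge 3/16 + 3/16 → 3/8
merge 5/24 + 3/8 → 7/12
merge 5/12 + 7/12 → 1
L = 1/12 + 1/8 + 5/24 + 3/8 + 7/12 + 1 = 19/8 = 2.375 bits/symbol.

2.375 bits/symbol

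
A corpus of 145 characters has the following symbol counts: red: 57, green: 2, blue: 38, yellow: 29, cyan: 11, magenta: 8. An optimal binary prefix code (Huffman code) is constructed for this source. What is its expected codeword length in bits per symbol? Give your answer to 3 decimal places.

Probabilities are the counts divided by 145.
Repeatedly combine the two least-probable nodes; the expected code length is the sum of the merged weights.
merge 2/145 + 8/145 → 2/29
merge 2/29 + 11/145 → 21/145
merge 21/145 + 1/5 → 10/29
merge 38/145 + 10/29 → 88/145
merge 57/145 + 88/145 → 1
L = 2/29 + 21/145 + 10/29 + 88/145 + 1 = 314/145 ≈ 2.166 bits/symbol.

2.166 bits/symbol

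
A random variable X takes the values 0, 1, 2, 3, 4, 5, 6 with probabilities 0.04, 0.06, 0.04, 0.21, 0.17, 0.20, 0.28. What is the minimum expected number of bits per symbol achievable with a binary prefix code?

Repeatedly combine the two least-probable nodes; the expected code length is the sum of the merged weights.
merge 1/25 + 1/25 → 2/25
merge 3/50 + 2/25 → 7/50
merge 7/50 + 17/100 → 31/100
merge 1/5 + 21/100 → 41/100
merge 7/25 + 31/100 → 59/100
merge 41/100 + 59/100 → 1
L = 2/25 + 7/50 + 31/100 + 41/100 + 59/100 + 1 = 253/100 = 2.53 bits/symbol.

2.53 bits/symbol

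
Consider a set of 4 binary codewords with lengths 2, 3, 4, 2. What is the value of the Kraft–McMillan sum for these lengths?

With common denominator 2^4 = 16: Σ 2^(−ℓᵢ) = 4/16 + 2/16 + 1/16 + 4/16 = 11/16 = 0.6875.

0.6875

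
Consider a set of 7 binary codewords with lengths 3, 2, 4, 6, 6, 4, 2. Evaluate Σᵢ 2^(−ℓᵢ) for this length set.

0.78125

With common denominator 2^6 = 64: Σ 2^(−ℓᵢ) = 8/64 + 16/64 + 4/64 + 1/64 + 1/64 + 4/64 + 16/64 = 50/64 = 0.78125.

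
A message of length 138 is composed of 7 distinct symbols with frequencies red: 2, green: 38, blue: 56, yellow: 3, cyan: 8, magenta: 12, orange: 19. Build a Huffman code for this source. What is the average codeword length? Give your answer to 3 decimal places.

Probabilities are the counts divided by 138.
Repeatedly combine the two least-probable nodes; the expected code length is the sum of the merged weights.
merge 1/69 + 1/46 → 5/138
merge 5/138 + 4/69 → 13/138
merge 2/23 + 13/138 → 25/138
merge 19/138 + 25/138 → 22/69
merge 19/69 + 22/69 → 41/69
merge 28/69 + 41/69 → 1
L = 5/138 + 13/138 + 25/138 + 22/69 + 41/69 + 1 = 307/138 ≈ 2.225 bits/symbol.

2.225 bits/symbol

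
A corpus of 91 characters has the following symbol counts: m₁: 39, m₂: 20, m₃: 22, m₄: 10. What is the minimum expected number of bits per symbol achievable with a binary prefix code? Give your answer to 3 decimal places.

Probabilities are the counts divided by 91.
Repeatedly combine the two least-probable nodes; the expected code length is the sum of the merged weights.
merge 10/91 + 20/91 → 30/91
merge 22/91 + 30/91 → 4/7
merge 3/7 + 4/7 → 1
L = 30/91 + 4/7 + 1 = 173/91 ≈ 1.901 bits/symbol.

1.901 bits/symbol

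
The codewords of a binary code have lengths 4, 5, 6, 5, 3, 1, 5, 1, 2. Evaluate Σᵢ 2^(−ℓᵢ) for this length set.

With common denominator 2^6 = 64: Σ 2^(−ℓᵢ) = 4/64 + 2/64 + 1/64 + 2/64 + 8/64 + 32/64 + 2/64 + 32/64 + 16/64 = 99/64 = 1.546875.

1.546875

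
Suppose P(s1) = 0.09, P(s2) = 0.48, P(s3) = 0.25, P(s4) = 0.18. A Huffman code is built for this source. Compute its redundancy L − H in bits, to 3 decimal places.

0.024 bits

Entropy H = −Σ p log₂ p ≈ 1.7662 bits.
Huffman merges: 9/100+9/50→27/100; 1/4+27/100→13/25; 12/25+13/25→1. L = 179/100 ≈ 1.7900.
L − H = 1.7900 − 1.7662 = 0.024 bits.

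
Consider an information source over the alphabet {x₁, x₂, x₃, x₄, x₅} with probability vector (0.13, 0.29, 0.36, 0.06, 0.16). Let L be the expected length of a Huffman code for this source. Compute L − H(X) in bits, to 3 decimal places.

Entropy H = −Σ p log₂ p ≈ 2.0977 bits.
Huffman merges: 3/50+13/100→19/100; 4/25+19/100→7/20; 29/100+7/20→16/25; 9/25+16/25→1. L = 109/50 ≈ 2.1800.
L − H = 2.1800 − 2.0977 = 0.082 bits.

0.082 bits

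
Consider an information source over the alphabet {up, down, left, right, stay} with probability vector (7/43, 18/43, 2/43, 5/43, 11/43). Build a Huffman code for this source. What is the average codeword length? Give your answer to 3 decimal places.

Repeatedly combine the two least-probable nodes; the expected code length is the sum of the merged weights.
merge 2/43 + 5/43 → 7/43
merge 7/43 + 7/43 → 14/43
merge 11/43 + 14/43 → 25/43
merge 18/43 + 25/43 → 1
L = 7/43 + 14/43 + 25/43 + 1 = 89/43 ≈ 2.070 bits/symbol.

2.070 bits/symbol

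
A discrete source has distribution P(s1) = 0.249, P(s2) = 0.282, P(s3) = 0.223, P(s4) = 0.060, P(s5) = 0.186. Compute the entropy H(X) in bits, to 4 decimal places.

2.1921 bits

H = −Σ pᵢ log₂ pᵢ.
−0.249·log₂(0.249) = 0.4994
−0.282·log₂(0.282) = 0.5150
−0.223·log₂(0.223) = 0.4828
−0.060·log₂(0.060) = 0.2435
−0.186·log₂(0.186) = 0.4514
Sum ≈ 2.1921 → 2.1921 bits.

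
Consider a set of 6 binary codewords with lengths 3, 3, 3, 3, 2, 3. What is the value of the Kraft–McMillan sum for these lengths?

0.875

With common denominator 2^3 = 8: Σ 2^(−ℓᵢ) = 1/8 + 1/8 + 1/8 + 1/8 + 2/8 + 1/8 = 7/8 = 0.875.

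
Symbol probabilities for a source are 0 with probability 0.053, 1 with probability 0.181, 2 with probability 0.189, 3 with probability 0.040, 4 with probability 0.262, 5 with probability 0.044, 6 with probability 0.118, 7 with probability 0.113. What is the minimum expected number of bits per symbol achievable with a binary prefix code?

Repeatedly combine the two least-probable nodes; the expected code length is the sum of the merged weights.
merge 1/25 + 11/250 → 21/250
merge 53/1000 + 21/250 → 137/1000
merge 113/1000 + 59/500 → 231/1000
merge 137/1000 + 181/1000 → 159/500
merge 189/1000 + 231/1000 → 21/50
merge 131/500 + 159/500 → 29/50
merge 21/50 + 29/50 → 1
L = 21/250 + 137/1000 + 231/1000 + 159/500 + 21/50 + 29/50 + 1 = 277/100 = 2.77 bits/symbol.

2.77 bits/symbol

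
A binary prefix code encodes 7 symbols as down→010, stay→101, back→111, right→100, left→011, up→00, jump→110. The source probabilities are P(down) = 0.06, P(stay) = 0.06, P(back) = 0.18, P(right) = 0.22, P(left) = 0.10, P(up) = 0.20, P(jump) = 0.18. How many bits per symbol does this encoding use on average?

2.8 bits/symbol

L̄ = Σ pᵢ·ℓᵢ = 0.06·3 + 0.06·3 + 0.18·3 + 0.22·3 + 0.10·3 + 0.20·2 + 0.18·3 = 2.8 bits/symbol.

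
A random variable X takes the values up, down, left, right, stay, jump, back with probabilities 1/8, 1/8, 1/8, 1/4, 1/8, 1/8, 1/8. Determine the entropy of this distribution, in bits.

2.75 bits

Each probability is a power of 1/2, so log₂(1/p) is an integer.
H = Σ p·log₂(1/p) = 1/8·3 + 1/8·3 + 1/8·3 + 1/4·2 + 1/8·3 + 1/8·3 + 1/8·3 = 2.75 bits.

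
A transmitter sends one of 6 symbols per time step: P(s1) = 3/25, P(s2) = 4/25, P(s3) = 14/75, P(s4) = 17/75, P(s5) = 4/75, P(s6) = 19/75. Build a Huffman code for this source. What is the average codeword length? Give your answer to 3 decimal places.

2.507 bits/symbol

Repeatedly combine the two least-probable nodes; the expected code length is the sum of the merged weights.
merge 4/75 + 3/25 → 13/75
merge 4/25 + 13/75 → 1/3
merge 14/75 + 17/75 → 31/75
merge 19/75 + 1/3 → 44/75
merge 31/75 + 44/75 → 1
L = 13/75 + 1/3 + 31/75 + 44/75 + 1 = 188/75 ≈ 2.507 bits/symbol.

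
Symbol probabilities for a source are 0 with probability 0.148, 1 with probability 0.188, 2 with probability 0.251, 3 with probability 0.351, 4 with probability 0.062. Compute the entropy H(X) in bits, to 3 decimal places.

H = −Σ pᵢ log₂ pᵢ.
−0.148·log₂(0.148) = 0.4079
−0.188·log₂(0.188) = 0.4533
−0.251·log₂(0.251) = 0.5006
−0.351·log₂(0.351) = 0.5302
−0.062·log₂(0.062) = 0.2487
Sum ≈ 2.1407 → 2.141 bits.

2.141 bits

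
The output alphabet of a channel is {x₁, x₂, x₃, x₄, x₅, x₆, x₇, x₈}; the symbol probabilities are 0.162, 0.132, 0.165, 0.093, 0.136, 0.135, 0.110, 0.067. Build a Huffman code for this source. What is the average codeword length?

Repeatedly combine the two least-probable nodes; the expected code length is the sum of the merged weights.
merge 67/1000 + 93/1000 → 4/25
merge 11/100 + 33/250 → 121/500
merge 27/200 + 17/125 → 271/1000
merge 4/25 + 81/500 → 161/500
merge 33/200 + 121/500 → 407/1000
merge 271/1000 + 161/500 → 593/1000
merge 407/1000 + 593/1000 → 1
L = 4/25 + 121/500 + 271/1000 + 161/500 + 407/1000 + 593/1000 + 1 = 599/200 = 2.995 bits/symbol.

2.995 bits/symbol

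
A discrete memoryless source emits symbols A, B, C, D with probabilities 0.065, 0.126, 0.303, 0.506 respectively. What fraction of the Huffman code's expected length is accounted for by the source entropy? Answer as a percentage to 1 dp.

98.0%

Entropy H = −Σ p log₂ p ≈ 1.6521 bits.
Huffman merges: 13/200+63/500→191/1000; 191/1000+303/1000→247/500; 247/500+253/500→1. L = 337/200 ≈ 1.6850.
Efficiency = H/L = 1.6521/1.6850 = 98.0%.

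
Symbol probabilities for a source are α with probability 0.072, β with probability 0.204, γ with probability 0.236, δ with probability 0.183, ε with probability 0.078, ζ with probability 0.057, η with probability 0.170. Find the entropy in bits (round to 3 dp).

H = −Σ pᵢ log₂ pᵢ.
−0.072·log₂(0.072) = 0.2733
−0.204·log₂(0.204) = 0.4678
−0.236·log₂(0.236) = 0.4916
−0.183·log₂(0.183) = 0.4484
−0.078·log₂(0.078) = 0.2871
−0.057·log₂(0.057) = 0.2356
−0.170·log₂(0.170) = 0.4346
Sum ≈ 2.6384 → 2.638 bits.

2.638 bits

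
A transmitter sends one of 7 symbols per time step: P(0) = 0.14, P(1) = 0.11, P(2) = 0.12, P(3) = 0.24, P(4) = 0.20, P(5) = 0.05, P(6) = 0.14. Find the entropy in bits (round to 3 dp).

H = −Σ pᵢ log₂ pᵢ.
−0.14·log₂(0.14) = 0.3971
−0.11·log₂(0.11) = 0.3503
−0.12·log₂(0.12) = 0.3671
−0.24·log₂(0.24) = 0.4941
−0.20·log₂(0.20) = 0.4644
−0.05·log₂(0.05) = 0.2161
−0.14·log₂(0.14) = 0.3971
Sum ≈ 2.6862 → 2.686 bits.

2.686 bits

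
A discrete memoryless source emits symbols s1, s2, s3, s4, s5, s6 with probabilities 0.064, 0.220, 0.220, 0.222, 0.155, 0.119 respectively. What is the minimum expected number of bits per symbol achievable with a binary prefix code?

Repeatedly combine the two least-probable nodes; the expected code length is the sum of the merged weights.
merge 8/125 + 119/1000 → 183/1000
merge 31/200 + 183/1000 → 169/500
merge 11/50 + 11/50 → 11/25
merge 111/500 + 169/500 → 14/25
merge 11/25 + 14/25 → 1
L = 183/1000 + 169/500 + 11/25 + 14/25 + 1 = 2521/1000 = 2.521 bits/symbol.

2.521 bits/symbol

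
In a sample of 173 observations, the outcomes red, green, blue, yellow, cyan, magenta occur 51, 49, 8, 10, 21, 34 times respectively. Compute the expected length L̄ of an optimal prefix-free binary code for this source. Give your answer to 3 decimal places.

2.329 bits/symbol

Probabilities are the counts divided by 173.
Repeatedly combine the two least-probable nodes; the expected code length is the sum of the merged weights.
merge 8/173 + 10/173 → 18/173
merge 18/173 + 21/173 → 39/173
merge 34/173 + 39/173 → 73/173
merge 49/173 + 51/173 → 100/173
merge 73/173 + 100/173 → 1
L = 18/173 + 39/173 + 73/173 + 100/173 + 1 = 403/173 ≈ 2.329 bits/symbol.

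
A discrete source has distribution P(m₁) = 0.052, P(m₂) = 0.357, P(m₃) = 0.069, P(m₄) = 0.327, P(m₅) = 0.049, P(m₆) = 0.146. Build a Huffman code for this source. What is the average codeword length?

2.23 bits/symbol

Repeatedly combine the two least-probable nodes; the expected code length is the sum of the merged weights.
merge 49/1000 + 13/250 → 101/1000
merge 69/1000 + 101/1000 → 17/100
merge 73/500 + 17/100 → 79/250
merge 79/250 + 327/1000 → 643/1000
merge 357/1000 + 643/1000 → 1
L = 101/1000 + 17/100 + 79/250 + 643/1000 + 1 = 223/100 = 2.23 bits/symbol.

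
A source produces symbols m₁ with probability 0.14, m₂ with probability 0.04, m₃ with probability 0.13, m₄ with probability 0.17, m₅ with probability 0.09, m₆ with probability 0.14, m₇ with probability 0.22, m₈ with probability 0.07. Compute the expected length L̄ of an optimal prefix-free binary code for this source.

Repeatedly combine the two least-probable nodes; the expected code length is the sum of the merged weights.
merge 1/25 + 7/100 → 11/100
merge 9/100 + 11/100 → 1/5
merge 13/100 + 7/50 → 27/100
merge 7/50 + 17/100 → 31/100
merge 1/5 + 11/50 → 21/50
merge 27/100 + 31/100 → 29/50
merge 21/50 + 29/50 → 1
L = 11/100 + 1/5 + 27/100 + 31/100 + 21/50 + 29/50 + 1 = 289/100 = 2.89 bits/symbol.

2.89 bits/symbol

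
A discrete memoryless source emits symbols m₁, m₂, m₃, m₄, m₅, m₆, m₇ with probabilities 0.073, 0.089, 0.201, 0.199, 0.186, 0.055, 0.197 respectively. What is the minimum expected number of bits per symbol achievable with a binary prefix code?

2.728 bits/symbol

Repeatedly combine the two least-probable nodes; the expected code length is the sum of the merged weights.
merge 11/200 + 73/1000 → 16/125
merge 89/1000 + 16/125 → 217/1000
merge 93/500 + 197/1000 → 383/1000
merge 199/1000 + 201/1000 → 2/5
merge 217/1000 + 383/1000 → 3/5
merge 2/5 + 3/5 → 1
L = 16/125 + 217/1000 + 383/1000 + 2/5 + 3/5 + 1 = 341/125 = 2.728 bits/symbol.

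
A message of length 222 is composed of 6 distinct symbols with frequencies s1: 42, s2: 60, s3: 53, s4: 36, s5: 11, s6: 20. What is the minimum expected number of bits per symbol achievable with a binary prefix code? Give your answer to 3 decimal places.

Probabilities are the counts divided by 222.
Repeatedly combine the two least-probable nodes; the expected code length is the sum of the merged weights.
merge 11/222 + 10/111 → 31/222
merge 31/222 + 6/37 → 67/222
merge 7/37 + 53/222 → 95/222
merge 10/37 + 67/222 → 127/222
merge 95/222 + 127/222 → 1
L = 31/222 + 67/222 + 95/222 + 127/222 + 1 = 271/111 ≈ 2.441 bits/symbol.

2.441 bits/symbol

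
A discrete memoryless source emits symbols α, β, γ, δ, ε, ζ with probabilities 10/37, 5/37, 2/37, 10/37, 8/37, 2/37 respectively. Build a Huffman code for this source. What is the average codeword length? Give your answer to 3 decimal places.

2.351 bits/symbol

Repeatedly combine the two least-probable nodes; the expected code length is the sum of the merged weights.
merge 2/37 + 2/37 → 4/37
merge 4/37 + 5/37 → 9/37
merge 8/37 + 9/37 → 17/37
merge 10/37 + 10/37 → 20/37
merge 17/37 + 20/37 → 1
L = 4/37 + 9/37 + 17/37 + 20/37 + 1 = 87/37 ≈ 2.351 bits/symbol.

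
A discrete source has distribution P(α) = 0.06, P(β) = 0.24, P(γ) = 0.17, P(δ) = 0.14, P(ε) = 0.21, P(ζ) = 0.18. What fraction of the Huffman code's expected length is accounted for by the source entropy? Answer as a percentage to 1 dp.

Entropy H = −Σ p log₂ p ≈ 2.4875 bits.
Huffman merges: 3/50+7/50→1/5; 17/100+9/50→7/20; 1/5+21/100→41/100; 6/25+7/20→59/100; 41/100+59/100→1. L = 51/20 ≈ 2.5500.
Efficiency = H/L = 2.4875/2.5500 = 97.5%.

97.5%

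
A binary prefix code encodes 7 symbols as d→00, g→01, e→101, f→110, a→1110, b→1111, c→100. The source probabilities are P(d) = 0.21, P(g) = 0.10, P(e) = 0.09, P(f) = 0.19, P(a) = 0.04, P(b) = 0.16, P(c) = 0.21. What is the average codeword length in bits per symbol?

2.89 bits/symbol

L̄ = Σ pᵢ·ℓᵢ = 0.21·2 + 0.10·2 + 0.09·3 + 0.19·3 + 0.04·4 + 0.16·4 + 0.21·3 = 2.89 bits/symbol.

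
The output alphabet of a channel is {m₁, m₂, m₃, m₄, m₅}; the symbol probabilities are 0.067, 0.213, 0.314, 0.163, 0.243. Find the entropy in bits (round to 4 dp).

2.1838 bits

H = −Σ pᵢ log₂ pᵢ.
−0.067·log₂(0.067) = 0.2613
−0.213·log₂(0.213) = 0.4752
−0.314·log₂(0.314) = 0.5247
−0.163·log₂(0.163) = 0.4266
−0.243·log₂(0.243) = 0.4960
Sum ≈ 2.1838 → 2.1838 bits.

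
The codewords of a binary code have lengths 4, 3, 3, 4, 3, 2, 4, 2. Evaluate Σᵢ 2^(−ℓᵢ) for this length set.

With common denominator 2^4 = 16: Σ 2^(−ℓᵢ) = 1/16 + 2/16 + 2/16 + 1/16 + 2/16 + 4/16 + 1/16 + 4/16 = 17/16 = 1.0625.

1.0625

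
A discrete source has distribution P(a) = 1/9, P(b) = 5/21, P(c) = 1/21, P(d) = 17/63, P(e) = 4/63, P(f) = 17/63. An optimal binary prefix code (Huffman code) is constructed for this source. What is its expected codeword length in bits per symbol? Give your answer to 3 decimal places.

Repeatedly combine the two least-probable nodes; the expected code length is the sum of the merged weights.
merge 1/21 + 4/63 → 1/9
merge 1/9 + 1/9 → 2/9
merge 2/9 + 5/21 → 29/63
merge 17/63 + 17/63 → 34/63
merge 29/63 + 34/63 → 1
L = 1/9 + 2/9 + 29/63 + 34/63 + 1 = 7/3 ≈ 2.333 bits/symbol.

2.333 bits/symbol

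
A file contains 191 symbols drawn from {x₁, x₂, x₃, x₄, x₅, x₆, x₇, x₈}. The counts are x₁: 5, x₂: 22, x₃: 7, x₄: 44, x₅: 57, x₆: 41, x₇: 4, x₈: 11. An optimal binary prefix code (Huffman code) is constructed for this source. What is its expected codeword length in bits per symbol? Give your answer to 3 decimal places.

Probabilities are the counts divided by 191.
Repeatedly combine the two least-probable nodes; the expected code length is the sum of the merged weights.
merge 4/191 + 5/191 → 9/191
merge 7/191 + 9/191 → 16/191
merge 11/191 + 16/191 → 27/191
merge 22/191 + 27/191 → 49/191
merge 41/191 + 44/191 → 85/191
merge 49/191 + 57/191 → 106/191
merge 85/191 + 106/191 → 1
L = 9/191 + 16/191 + 27/191 + 49/191 + 85/191 + 106/191 + 1 = 483/191 ≈ 2.529 bits/symbol.

2.529 bits/symbol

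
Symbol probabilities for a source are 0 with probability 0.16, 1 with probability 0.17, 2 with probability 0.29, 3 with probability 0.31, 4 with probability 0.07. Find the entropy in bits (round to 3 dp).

2.168 bits

H = −Σ pᵢ log₂ pᵢ.
−0.16·log₂(0.16) = 0.4230
−0.17·log₂(0.17) = 0.4346
−0.29·log₂(0.29) = 0.5179
−0.31·log₂(0.31) = 0.5238
−0.07·log₂(0.07) = 0.2686
Sum ≈ 2.1679 → 2.168 bits.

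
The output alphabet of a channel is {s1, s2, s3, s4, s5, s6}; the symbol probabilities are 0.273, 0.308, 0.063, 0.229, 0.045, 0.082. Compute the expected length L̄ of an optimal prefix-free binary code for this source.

2.298 bits/symbol

Repeatedly combine the two least-probable nodes; the expected code length is the sum of the merged weights.
merge 9/200 + 63/1000 → 27/250
merge 41/500 + 27/250 → 19/100
merge 19/100 + 229/1000 → 419/1000
merge 273/1000 + 77/250 → 581/1000
merge 419/1000 + 581/1000 → 1
L = 27/250 + 19/100 + 419/1000 + 581/1000 + 1 = 1149/500 = 2.298 bits/symbol.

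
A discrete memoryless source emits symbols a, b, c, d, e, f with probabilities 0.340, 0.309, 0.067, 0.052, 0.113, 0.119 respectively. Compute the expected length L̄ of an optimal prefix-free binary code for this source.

2.351 bits/symbol

Repeatedly combine the two least-probable nodes; the expected code length is the sum of the merged weights.
merge 13/250 + 67/1000 → 119/1000
merge 113/1000 + 119/1000 → 29/125
merge 119/1000 + 29/125 → 351/1000
merge 309/1000 + 17/50 → 649/1000
merge 351/1000 + 649/1000 → 1
L = 119/1000 + 29/125 + 351/1000 + 649/1000 + 1 = 2351/1000 = 2.351 bits/symbol.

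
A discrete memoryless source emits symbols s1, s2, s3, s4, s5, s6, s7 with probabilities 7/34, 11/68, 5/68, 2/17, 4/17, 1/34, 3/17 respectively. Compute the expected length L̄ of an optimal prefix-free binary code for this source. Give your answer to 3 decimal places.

2.662 bits/symbol

Repeatedly combine the two least-probable nodes; the expected code length is the sum of the merged weights.
merge 1/34 + 5/68 → 7/68
merge 7/68 + 2/17 → 15/68
merge 11/68 + 3/17 → 23/68
merge 7/34 + 15/68 → 29/68
merge 4/17 + 23/68 → 39/68
merge 29/68 + 39/68 → 1
L = 7/68 + 15/68 + 23/68 + 29/68 + 39/68 + 1 = 181/68 ≈ 2.662 bits/symbol.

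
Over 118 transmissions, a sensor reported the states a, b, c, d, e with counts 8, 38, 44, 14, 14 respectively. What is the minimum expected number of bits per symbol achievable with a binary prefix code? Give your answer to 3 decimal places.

2.119 bits/symbol

Probabilities are the counts divided by 118.
Repeatedly combine the two least-probable nodes; the expected code length is the sum of the merged weights.
merge 4/59 + 7/59 → 11/59
merge 7/59 + 11/59 → 18/59
merge 18/59 + 19/59 → 37/59
merge 22/59 + 37/59 → 1
L = 11/59 + 18/59 + 37/59 + 1 = 125/59 ≈ 2.119 bits/symbol.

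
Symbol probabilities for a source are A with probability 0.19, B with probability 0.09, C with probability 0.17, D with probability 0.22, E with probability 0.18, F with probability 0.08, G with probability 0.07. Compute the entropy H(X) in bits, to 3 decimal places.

H = −Σ pᵢ log₂ pᵢ.
−0.19·log₂(0.19) = 0.4552
−0.09·log₂(0.09) = 0.3127
−0.17·log₂(0.17) = 0.4346
−0.22·log₂(0.22) = 0.4806
−0.18·log₂(0.18) = 0.4453
−0.08·log₂(0.08) = 0.2915
−0.07·log₂(0.07) = 0.2686
Sum ≈ 2.6884 → 2.688 bits.

2.688 bits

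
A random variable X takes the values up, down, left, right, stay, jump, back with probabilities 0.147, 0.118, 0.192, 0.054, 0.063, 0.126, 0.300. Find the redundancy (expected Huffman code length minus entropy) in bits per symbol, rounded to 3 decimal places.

Entropy H = −Σ p log₂ p ≈ 2.6039 bits.
Huffman merges: 27/500+63/1000→117/1000; 117/1000+59/500→47/200; 63/500+147/1000→273/1000; 24/125+47/200→427/1000; 273/1000+3/10→573/1000; 427/1000+573/1000→1. L = 21/8 ≈ 2.6250.
L − H = 2.6250 − 2.6039 = 0.021 bits.

0.021 bits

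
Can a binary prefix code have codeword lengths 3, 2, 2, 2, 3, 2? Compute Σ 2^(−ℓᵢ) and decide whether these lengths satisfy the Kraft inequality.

With common denominator 2^3 = 8: Σ 2^(−ℓᵢ) = 1/8 + 2/8 + 2/8 + 2/8 + 1/8 + 2/8 = 10/8 = 1.25.
Kraft's inequality requires Σ ≤ 1; here Σ = 1.25 > 1, so no such prefix code exists.

1.25; no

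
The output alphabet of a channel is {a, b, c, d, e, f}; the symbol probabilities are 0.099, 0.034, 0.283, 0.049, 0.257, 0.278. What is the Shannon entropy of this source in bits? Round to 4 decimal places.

H = −Σ pᵢ log₂ pᵢ.
−0.099·log₂(0.099) = 0.3303
−0.034·log₂(0.034) = 0.1659
−0.283·log₂(0.283) = 0.5154
−0.049·log₂(0.049) = 0.2132
−0.257·log₂(0.257) = 0.5038
−0.278·log₂(0.278) = 0.5134
Sum ≈ 2.2419 → 2.2419 bits.

2.2419 bits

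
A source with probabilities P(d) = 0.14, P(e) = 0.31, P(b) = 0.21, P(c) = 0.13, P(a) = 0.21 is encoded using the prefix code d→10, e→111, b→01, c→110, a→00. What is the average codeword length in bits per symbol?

L̄ = Σ pᵢ·ℓᵢ = 0.14·2 + 0.31·3 + 0.21·2 + 0.13·3 + 0.21·2 = 2.44 bits/symbol.

2.44 bits/symbol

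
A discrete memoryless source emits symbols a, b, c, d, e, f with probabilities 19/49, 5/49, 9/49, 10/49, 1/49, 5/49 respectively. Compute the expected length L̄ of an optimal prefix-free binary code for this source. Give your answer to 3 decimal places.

2.347 bits/symbol

Repeatedly combine the two least-probable nodes; the expected code length is the sum of the merged weights.
merge 1/49 + 5/49 → 6/49
merge 5/49 + 6/49 → 11/49
merge 9/49 + 10/49 → 19/49
merge 11/49 + 19/49 → 30/49
merge 19/49 + 30/49 → 1
L = 6/49 + 11/49 + 19/49 + 30/49 + 1 = 115/49 ≈ 2.347 bits/symbol.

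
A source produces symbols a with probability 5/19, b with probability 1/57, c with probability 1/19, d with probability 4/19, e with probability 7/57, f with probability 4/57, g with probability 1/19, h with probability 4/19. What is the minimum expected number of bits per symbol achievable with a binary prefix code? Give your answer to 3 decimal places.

2.702 bits/symbol

Repeatedly combine the two least-probable nodes; the expected code length is the sum of the merged weights.
merge 1/57 + 1/19 → 4/57
merge 1/19 + 4/57 → 7/57
merge 4/57 + 7/57 → 11/57
merge 7/57 + 11/57 → 6/19
merge 4/19 + 4/19 → 8/19
merge 5/19 + 6/19 → 11/19
merge 8/19 + 11/19 → 1
L = 4/57 + 7/57 + 11/57 + 6/19 + 8/19 + 11/19 + 1 = 154/57 ≈ 2.702 bits/symbol.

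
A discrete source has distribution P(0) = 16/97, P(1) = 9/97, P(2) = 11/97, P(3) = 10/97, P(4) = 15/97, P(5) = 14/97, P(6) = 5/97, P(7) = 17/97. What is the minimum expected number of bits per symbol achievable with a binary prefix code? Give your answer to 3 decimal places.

2.969 bits/symbol

Repeatedly combine the two least-probable nodes; the expected code length is the sum of the merged weights.
merge 5/97 + 9/97 → 14/97
merge 10/97 + 11/97 → 21/97
merge 14/97 + 14/97 → 28/97
merge 15/97 + 16/97 → 31/97
merge 17/97 + 21/97 → 38/97
merge 28/97 + 31/97 → 59/97
merge 38/97 + 59/97 → 1
L = 14/97 + 21/97 + 28/97 + 31/97 + 38/97 + 59/97 + 1 = 288/97 ≈ 2.969 bits/symbol.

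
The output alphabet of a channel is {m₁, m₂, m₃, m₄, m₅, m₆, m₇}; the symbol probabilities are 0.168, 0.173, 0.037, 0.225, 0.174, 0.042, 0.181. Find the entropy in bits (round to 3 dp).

H = −Σ pᵢ log₂ pᵢ.
−0.168·log₂(0.168) = 0.4323
−0.173·log₂(0.173) = 0.4379
−0.037·log₂(0.037) = 0.1760
−0.225·log₂(0.225) = 0.4842
−0.174·log₂(0.174) = 0.4390
−0.042·log₂(0.042) = 0.1921
−0.181·log₂(0.181) = 0.4463
Sum ≈ 2.6078 → 2.608 bits.

2.608 bits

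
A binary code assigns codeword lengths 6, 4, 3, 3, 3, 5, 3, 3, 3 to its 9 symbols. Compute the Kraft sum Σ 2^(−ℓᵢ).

With common denominator 2^6 = 64: Σ 2^(−ℓᵢ) = 1/64 + 4/64 + 8/64 + 8/64 + 8/64 + 2/64 + 8/64 + 8/64 + 8/64 = 55/64 = 0.859375.

0.859375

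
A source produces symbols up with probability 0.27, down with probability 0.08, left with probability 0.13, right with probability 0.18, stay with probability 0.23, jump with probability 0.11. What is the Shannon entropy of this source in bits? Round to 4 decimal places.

H = −Σ pᵢ log₂ pᵢ.
−0.27·log₂(0.27) = 0.5100
−0.08·log₂(0.08) = 0.2915
−0.13·log₂(0.13) = 0.3826
−0.18·log₂(0.18) = 0.4453
−0.23·log₂(0.23) = 0.4877
−0.11·log₂(0.11) = 0.3503
Sum ≈ 2.4674 → 2.4674 bits.

2.4674 bits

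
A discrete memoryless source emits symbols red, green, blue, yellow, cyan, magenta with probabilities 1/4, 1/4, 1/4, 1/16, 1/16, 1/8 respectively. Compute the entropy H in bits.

Each probability is a power of 1/2, so log₂(1/p) is an integer.
H = Σ p·log₂(1/p) = 1/4·2 + 1/4·2 + 1/4·2 + 1/16·4 + 1/16·4 + 1/8·3 = 2.375 bits.

2.375 bits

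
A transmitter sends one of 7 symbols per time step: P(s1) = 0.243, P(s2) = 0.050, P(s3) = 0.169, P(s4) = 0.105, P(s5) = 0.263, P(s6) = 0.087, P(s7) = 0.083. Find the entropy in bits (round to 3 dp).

2.598 bits

H = −Σ pᵢ log₂ pᵢ.
−0.243·log₂(0.243) = 0.4960
−0.050·log₂(0.050) = 0.2161
−0.169·log₂(0.169) = 0.4335
−0.105·log₂(0.105) = 0.3414
−0.263·log₂(0.263) = 0.5068
−0.087·log₂(0.087) = 0.3065
−0.083·log₂(0.083) = 0.2980
Sum ≈ 2.5982 → 2.598 bits.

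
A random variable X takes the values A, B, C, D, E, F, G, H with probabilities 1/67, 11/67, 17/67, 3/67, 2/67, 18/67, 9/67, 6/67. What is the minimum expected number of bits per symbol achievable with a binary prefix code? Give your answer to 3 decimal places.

Repeatedly combine the two least-probable nodes; the expected code length is the sum of the merged weights.
merge 1/67 + 2/67 → 3/67
merge 3/67 + 3/67 → 6/67
merge 6/67 + 6/67 → 12/67
merge 9/67 + 11/67 → 20/67
merge 12/67 + 17/67 → 29/67
merge 18/67 + 20/67 → 38/67
merge 29/67 + 38/67 → 1
L = 3/67 + 6/67 + 12/67 + 20/67 + 29/67 + 38/67 + 1 = 175/67 ≈ 2.612 bits/symbol.

2.612 bits/symbol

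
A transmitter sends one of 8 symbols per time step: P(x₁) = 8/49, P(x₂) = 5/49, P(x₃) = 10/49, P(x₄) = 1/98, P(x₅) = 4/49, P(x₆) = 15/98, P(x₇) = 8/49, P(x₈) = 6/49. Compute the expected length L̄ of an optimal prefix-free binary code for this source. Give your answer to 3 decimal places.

Repeatedly combine the two least-probable nodes; the expected code length is the sum of the merged weights.
merge 1/98 + 4/49 → 9/98
merge 9/98 + 5/49 → 19/98
merge 6/49 + 15/98 → 27/98
merge 8/49 + 8/49 → 16/49
merge 19/98 + 10/49 → 39/98
merge 27/98 + 16/49 → 59/98
merge 39/98 + 59/98 → 1
L = 9/98 + 19/98 + 27/98 + 16/49 + 39/98 + 59/98 + 1 = 283/98 ≈ 2.888 bits/symbol.

2.888 bits/symbol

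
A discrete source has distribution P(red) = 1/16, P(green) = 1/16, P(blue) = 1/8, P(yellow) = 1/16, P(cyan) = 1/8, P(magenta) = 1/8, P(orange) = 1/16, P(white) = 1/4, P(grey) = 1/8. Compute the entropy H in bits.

3 bits

Each probability is a power of 1/2, so log₂(1/p) is an integer.
H = Σ p·log₂(1/p) = 1/16·4 + 1/16·4 + 1/8·3 + 1/16·4 + 1/8·3 + 1/8·3 + 1/16·4 + 1/4·2 + 1/8·3 = 3 bits.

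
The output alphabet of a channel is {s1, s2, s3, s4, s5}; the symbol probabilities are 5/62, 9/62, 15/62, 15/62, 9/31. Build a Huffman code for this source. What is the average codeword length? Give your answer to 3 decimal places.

Repeatedly combine the two least-probable nodes; the expected code length is the sum of the merged weights.
merge 5/62 + 9/62 → 7/31
merge 7/31 + 15/62 → 29/62
merge 15/62 + 9/31 → 33/62
merge 29/62 + 33/62 → 1
L = 7/31 + 29/62 + 33/62 + 1 = 69/31 ≈ 2.226 bits/symbol.

2.226 bits/symbol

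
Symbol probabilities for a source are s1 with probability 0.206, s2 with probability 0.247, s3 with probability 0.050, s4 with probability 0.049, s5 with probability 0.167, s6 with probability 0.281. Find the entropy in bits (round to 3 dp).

H = −Σ pᵢ log₂ pᵢ.
−0.206·log₂(0.206) = 0.4695
−0.247·log₂(0.247) = 0.4983
−0.050·log₂(0.050) = 0.2161
−0.049·log₂(0.049) = 0.2132
−0.167·log₂(0.167) = 0.4312
−0.281·log₂(0.281) = 0.5146
Sum ≈ 2.3430 → 2.343 bits.

2.343 bits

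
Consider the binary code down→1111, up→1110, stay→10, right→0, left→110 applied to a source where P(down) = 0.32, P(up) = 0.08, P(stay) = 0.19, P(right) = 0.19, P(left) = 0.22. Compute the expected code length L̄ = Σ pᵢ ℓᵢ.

L̄ = Σ pᵢ·ℓᵢ = 0.32·4 + 0.08·4 + 0.19·2 + 0.19·1 + 0.22·3 = 2.83 bits/symbol.

2.83 bits/symbol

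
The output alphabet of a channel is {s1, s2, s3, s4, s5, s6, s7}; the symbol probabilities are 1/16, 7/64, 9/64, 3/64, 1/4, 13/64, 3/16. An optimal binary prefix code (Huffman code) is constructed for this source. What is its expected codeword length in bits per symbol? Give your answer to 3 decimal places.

2.656 bits/symbol

Repeatedly combine the two least-probable nodes; the expected code length is the sum of the merged weights.
merge 3/64 + 1/16 → 7/64
merge 7/64 + 7/64 → 7/32
merge 9/64 + 3/16 → 21/64
merge 13/64 + 7/32 → 27/64
merge 1/4 + 21/64 → 37/64
merge 27/64 + 37/64 → 1
L = 7/64 + 7/32 + 21/64 + 27/64 + 37/64 + 1 = 85/32 ≈ 2.656 bits/symbol.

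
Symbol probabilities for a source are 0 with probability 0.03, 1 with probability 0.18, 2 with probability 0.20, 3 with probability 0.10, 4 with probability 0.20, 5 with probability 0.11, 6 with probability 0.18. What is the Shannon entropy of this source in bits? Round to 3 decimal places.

2.654 bits

H = −Σ pᵢ log₂ pᵢ.
−0.03·log₂(0.03) = 0.1518
−0.18·log₂(0.18) = 0.4453
−0.20·log₂(0.20) = 0.4644
−0.10·log₂(0.10) = 0.3322
−0.20·log₂(0.20) = 0.4644
−0.11·log₂(0.11) = 0.3503
−0.18·log₂(0.18) = 0.4453
Sum ≈ 2.6536 → 2.654 bits.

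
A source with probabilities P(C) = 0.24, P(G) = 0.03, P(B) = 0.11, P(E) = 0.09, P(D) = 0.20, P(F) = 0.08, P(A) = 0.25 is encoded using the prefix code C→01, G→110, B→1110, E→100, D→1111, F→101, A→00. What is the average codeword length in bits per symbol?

2.82 bits/symbol

L̄ = Σ pᵢ·ℓᵢ = 0.24·2 + 0.03·3 + 0.11·4 + 0.09·3 + 0.20·4 + 0.08·3 + 0.25·2 = 2.82 bits/symbol.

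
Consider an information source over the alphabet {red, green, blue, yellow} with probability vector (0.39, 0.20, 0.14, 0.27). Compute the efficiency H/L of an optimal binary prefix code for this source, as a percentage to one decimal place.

97.5%

Entropy H = −Σ p log₂ p ≈ 1.9013 bits.
Huffman merges: 7/50+1/5→17/50; 27/100+17/50→61/100; 39/100+61/100→1. L = 39/20 ≈ 1.9500.
Efficiency = H/L = 1.9013/1.9500 = 97.5%.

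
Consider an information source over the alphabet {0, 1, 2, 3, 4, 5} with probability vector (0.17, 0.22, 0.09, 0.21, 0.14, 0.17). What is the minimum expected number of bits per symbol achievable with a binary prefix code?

2.57 bits/symbol

Repeatedly combine the two least-probable nodes; the expected code length is the sum of the merged weights.
merge 9/100 + 7/50 → 23/100
merge 17/100 + 17/100 → 17/50
merge 21/100 + 11/50 → 43/100
merge 23/100 + 17/50 → 57/100
merge 43/100 + 57/100 → 1
L = 23/100 + 17/50 + 43/100 + 57/100 + 1 = 257/100 = 2.57 bits/symbol.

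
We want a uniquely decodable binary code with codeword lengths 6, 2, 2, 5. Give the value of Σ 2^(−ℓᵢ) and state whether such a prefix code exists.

With common denominator 2^6 = 64: Σ 2^(−ℓᵢ) = 1/64 + 16/64 + 16/64 + 2/64 = 35/64 = 0.546875.
Kraft's inequality requires Σ ≤ 1; here Σ = 0.546875 ≤ 1, so such a prefix code exists.

0.546875; yes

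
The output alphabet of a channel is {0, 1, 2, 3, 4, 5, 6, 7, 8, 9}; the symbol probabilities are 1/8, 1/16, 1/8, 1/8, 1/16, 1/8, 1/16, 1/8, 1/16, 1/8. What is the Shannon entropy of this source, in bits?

3.25 bits

Each probability is a power of 1/2, so log₂(1/p) is an integer.
H = Σ p·log₂(1/p) = 1/8·3 + 1/16·4 + 1/8·3 + 1/8·3 + 1/16·4 + 1/8·3 + 1/16·4 + 1/8·3 + 1/16·4 + 1/8·3 = 3.25 bits.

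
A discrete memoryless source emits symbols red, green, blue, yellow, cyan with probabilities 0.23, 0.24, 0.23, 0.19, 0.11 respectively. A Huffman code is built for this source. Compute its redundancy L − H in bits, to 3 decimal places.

0.025 bits

Entropy H = −Σ p log₂ p ≈ 2.2750 bits.
Huffman merges: 11/100+19/100→3/10; 23/100+23/100→23/50; 6/25+3/10→27/50; 23/50+27/50→1. L = 23/10 ≈ 2.3000.
L − H = 2.3000 − 2.2750 = 0.025 bits.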